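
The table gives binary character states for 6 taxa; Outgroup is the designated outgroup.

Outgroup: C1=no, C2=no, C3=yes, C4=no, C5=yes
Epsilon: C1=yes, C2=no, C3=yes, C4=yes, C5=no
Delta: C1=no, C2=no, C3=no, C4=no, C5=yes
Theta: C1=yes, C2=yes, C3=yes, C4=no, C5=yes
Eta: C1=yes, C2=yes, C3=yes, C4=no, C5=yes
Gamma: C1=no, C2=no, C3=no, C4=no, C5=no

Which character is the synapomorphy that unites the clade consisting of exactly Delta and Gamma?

C3

Character polarity is set by the outgroup: the derived state is whichever differs from the outgroup's state, so for C3, C5 the derived state is 'no', and for the remaining characters it is 'yes'.
C1 (derived state 'yes') is shared by Epsilon, Eta, and Theta — a synapomorphy uniting that clade.
C2: derived state 'yes' in Eta and Theta only — synapomorphy for {Eta, Theta}.
C3: derived state 'no' in Delta and Gamma only — synapomorphy for {Delta, Gamma}.
C4: derived state 'yes' in Epsilon only — an autapomorphy, so it tells us nothing about relationships among taxa.
C5 groups Epsilon and Gamma, which is incompatible with the clades supported by the remaining characters; treating it as convergent (homoplasy) costs fewer steps than any alternative tree.
Most parsimonious ingroup topology: ((Epsilon,(Theta,Eta)),(Delta,Gamma)).
The clade {Delta, Gamma} is supported by C3: its derived state 'no' occurs in exactly those taxa and in no other taxon (including the outgroup).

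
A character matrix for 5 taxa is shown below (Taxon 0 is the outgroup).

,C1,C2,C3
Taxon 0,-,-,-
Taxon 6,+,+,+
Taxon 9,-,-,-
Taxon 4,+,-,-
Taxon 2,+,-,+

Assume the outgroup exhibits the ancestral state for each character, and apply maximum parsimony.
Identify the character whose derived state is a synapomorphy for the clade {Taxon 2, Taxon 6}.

C3

The outgroup has state '-' for every character, so '+' is the derived state throughout.
Only Taxon 2, Taxon 4, and Taxon 6 show the derived state '+' for C1, supporting them as a clade.
C2: derived state '+' in Taxon 6 only — an autapomorphy, so it tells us nothing about relationships among taxa.
C3 (derived state '+') is shared by Taxon 2 and Taxon 6 — a synapomorphy uniting that clade.
Most parsimonious ingroup topology: (((Taxon 6,Taxon 2),Taxon 4),Taxon 9).
The clade {Taxon 2, Taxon 6} is supported by C3: its derived state '+' occurs in exactly those taxa and in no other taxon (including the outgroup).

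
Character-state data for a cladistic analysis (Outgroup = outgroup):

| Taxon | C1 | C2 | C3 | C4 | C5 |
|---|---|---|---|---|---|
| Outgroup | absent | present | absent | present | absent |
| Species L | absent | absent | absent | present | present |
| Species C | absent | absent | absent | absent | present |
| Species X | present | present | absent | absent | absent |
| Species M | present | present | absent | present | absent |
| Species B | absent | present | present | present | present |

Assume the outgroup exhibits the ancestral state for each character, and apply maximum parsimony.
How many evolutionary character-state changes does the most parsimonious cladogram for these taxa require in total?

6

Character polarity is set by the outgroup: the derived state is whichever differs from the outgroup's state, so for C2, C4 the derived state is 'absent', and for the remaining characters it is 'present'.
C1: derived state 'present' in Species M and Species X only — synapomorphy for {Species M, Species X}.
C2: derived state 'absent' in Species C and Species L only — synapomorphy for {Species C, Species L}.
C3: derived state 'present' in Species B only — an autapomorphy, so it tells us nothing about relationships among taxa.
C4 groups Species C and Species X, which is incompatible with the clades supported by the remaining characters; treating it as convergent (homoplasy) costs fewer steps than any alternative tree.
Only Species B, Species C, and Species L show the derived state 'present' for C5, supporting them as a clade.
Most parsimonious ingroup topology: (((Species L,Species C),Species B),(Species X,Species M)).
Changes per character on this tree: C1: 1; C2: 1; C3: 1; C4: 2; C5: 1.
Total = 6.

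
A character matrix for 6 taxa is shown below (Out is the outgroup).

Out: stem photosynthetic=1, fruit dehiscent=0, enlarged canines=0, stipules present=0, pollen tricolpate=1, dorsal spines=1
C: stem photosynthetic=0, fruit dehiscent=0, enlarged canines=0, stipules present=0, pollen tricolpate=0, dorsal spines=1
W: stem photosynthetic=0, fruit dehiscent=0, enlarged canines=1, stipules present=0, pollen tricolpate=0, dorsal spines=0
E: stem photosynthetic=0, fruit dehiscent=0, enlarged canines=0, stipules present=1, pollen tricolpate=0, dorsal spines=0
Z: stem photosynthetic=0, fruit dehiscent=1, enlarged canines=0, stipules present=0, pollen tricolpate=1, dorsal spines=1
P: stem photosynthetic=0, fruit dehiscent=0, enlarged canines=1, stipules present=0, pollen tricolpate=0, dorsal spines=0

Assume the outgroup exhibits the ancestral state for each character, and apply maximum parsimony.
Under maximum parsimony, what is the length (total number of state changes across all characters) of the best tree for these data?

6

Character polarity is set by the outgroup: the derived state is whichever differs from the outgroup's state, so for stem photosynthetic, pollen tricolpate, dorsal spines the derived state is '0', and for the remaining characters it is '1'.
stem photosynthetic (derived state '0') is shared by all ingroup taxa — unites the whole ingroup.
fruit dehiscent: derived state '1' in Z only — an autapomorphy, so it tells us nothing about relationships among taxa.
Only P and W show the derived state '1' for enlarged canines, supporting them as a clade.
stipules present: derived state '1' in E only — an autapomorphy, so it tells us nothing about relationships among taxa.
pollen tricolpate: derived state '0' in C, E, P, and W only — synapomorphy for {C, E, P, W}.
Only E, P, and W show the derived state '0' for dorsal spines, supporting them as a clade.
Most parsimonious ingroup topology: ((C,((W,P),E)),Z).
Changes per character on this tree: stem photosynthetic: 1; fruit dehiscent: 1; enlarged canines: 1; stipules present: 1; pollen tricolpate: 1; dorsal spines: 1.
Total = 6.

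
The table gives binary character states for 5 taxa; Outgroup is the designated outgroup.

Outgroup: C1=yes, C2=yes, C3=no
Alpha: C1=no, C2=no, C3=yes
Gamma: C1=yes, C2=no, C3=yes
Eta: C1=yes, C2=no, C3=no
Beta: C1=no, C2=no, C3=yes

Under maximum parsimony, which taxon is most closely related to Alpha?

Character polarity is set by the outgroup: the derived state is whichever differs from the outgroup's state, so for C1, C2 the derived state is 'no', and for the remaining characters it is 'yes'.
Only Alpha and Beta show the derived state 'no' for C1, supporting them as a clade.
C2 (derived state 'no') is shared by all ingroup taxa — unites the whole ingroup.
C3: derived state 'yes' in Alpha, Beta, and Gamma only — synapomorphy for {Alpha, Beta, Gamma}.
Most parsimonious ingroup topology: (((Alpha,Beta),Gamma),Eta).
Alpha and Beta form a cherry on this tree, so they are sister taxa.

Beta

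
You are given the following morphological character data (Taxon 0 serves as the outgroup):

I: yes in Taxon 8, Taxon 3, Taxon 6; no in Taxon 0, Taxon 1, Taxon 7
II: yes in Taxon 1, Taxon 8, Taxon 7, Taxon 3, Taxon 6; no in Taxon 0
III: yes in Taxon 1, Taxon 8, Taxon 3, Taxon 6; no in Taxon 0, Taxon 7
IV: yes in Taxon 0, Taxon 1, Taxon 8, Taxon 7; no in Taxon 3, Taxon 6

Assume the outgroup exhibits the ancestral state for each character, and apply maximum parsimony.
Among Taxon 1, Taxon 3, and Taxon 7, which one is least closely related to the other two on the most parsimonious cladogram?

Taxon 7

Character polarity is set by the outgroup: the derived state is whichever differs from the outgroup's state, so for IV the derived state is 'no', and for the remaining characters it is 'yes'.
I (derived state 'yes') is shared by Taxon 3, Taxon 6, and Taxon 8 — a synapomorphy uniting that clade.
II (derived state 'yes') is shared by all ingroup taxa — unites the whole ingroup.
Only Taxon 1, Taxon 3, Taxon 6, and Taxon 8 show the derived state 'yes' for III, supporting them as a clade.
Only Taxon 3 and Taxon 6 show the derived state 'no' for IV, supporting them as a clade.
Most parsimonious ingroup topology: ((Taxon 1,(Taxon 8,(Taxon 3,Taxon 6))),Taxon 7).
Taxon 1 and Taxon 3 share a more recent common ancestor with each other than either does with Taxon 7, so Taxon 7 is the least closely related of the three.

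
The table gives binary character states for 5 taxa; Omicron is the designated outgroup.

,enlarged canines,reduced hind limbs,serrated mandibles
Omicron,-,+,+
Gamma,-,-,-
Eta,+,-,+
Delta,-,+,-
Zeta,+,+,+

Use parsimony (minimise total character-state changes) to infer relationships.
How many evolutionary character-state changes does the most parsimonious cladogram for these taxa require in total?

Character polarity is set by the outgroup: the derived state is whichever differs from the outgroup's state, so for reduced hind limbs, serrated mandibles the derived state is '-', and for the remaining characters it is '+'.
enlarged canines: derived state '+' in Eta and Zeta only — synapomorphy for {Eta, Zeta}.
reduced hind limbs (state '-') occurs in Eta and Gamma but conflicts with the nesting implied by the other characters — most parsimoniously interpreted as homoplasy.
Only Delta and Gamma show the derived state '-' for serrated mandibles, supporting them as a clade.
Most parsimonious ingroup topology: ((Gamma,Delta),(Eta,Zeta)).
Changes per character on this tree: enlarged canines: 1; reduced hind limbs: 2; serrated mandibles: 1.
Total = 4.

4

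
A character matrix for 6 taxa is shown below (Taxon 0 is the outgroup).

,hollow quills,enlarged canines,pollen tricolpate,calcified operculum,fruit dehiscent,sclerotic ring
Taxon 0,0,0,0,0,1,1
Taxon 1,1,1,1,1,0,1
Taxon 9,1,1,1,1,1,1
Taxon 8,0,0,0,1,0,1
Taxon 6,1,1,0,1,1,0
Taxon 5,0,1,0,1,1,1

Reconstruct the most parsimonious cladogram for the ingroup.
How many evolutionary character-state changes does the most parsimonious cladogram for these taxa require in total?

7

Character polarity is set by the outgroup: the derived state is whichever differs from the outgroup's state, so for fruit dehiscent, sclerotic ring the derived state is '0', and for the remaining characters it is '1'.
hollow quills: derived state '1' in Taxon 1, Taxon 6, and Taxon 9 only — synapomorphy for {Taxon 1, Taxon 6, Taxon 9}.
enlarged canines: derived state '1' in Taxon 1, Taxon 5, Taxon 6, and Taxon 9 only — synapomorphy for {Taxon 1, Taxon 5, Taxon 6, Taxon 9}.
pollen tricolpate: derived state '1' in Taxon 1 and Taxon 9 only — synapomorphy for {Taxon 1, Taxon 9}.
calcified operculum (derived state '1') is shared by all ingroup taxa — unites the whole ingroup.
fruit dehiscent groups Taxon 1 and Taxon 8, which is incompatible with the clades supported by the remaining characters; treating it as convergent (homoplasy) costs fewer steps than any alternative tree.
sclerotic ring (derived state '0') is unique to Taxon 6 (autapomorphy; uninformative for grouping).
Most parsimonious ingroup topology: ((((Taxon 1,Taxon 9),Taxon 6),Taxon 5),Taxon 8).
Changes per character on this tree: hollow quills: 1; enlarged canines: 1; pollen tricolpate: 1; calcified operculum: 1; fruit dehiscent: 2; sclerotic ring: 1.
Total = 7.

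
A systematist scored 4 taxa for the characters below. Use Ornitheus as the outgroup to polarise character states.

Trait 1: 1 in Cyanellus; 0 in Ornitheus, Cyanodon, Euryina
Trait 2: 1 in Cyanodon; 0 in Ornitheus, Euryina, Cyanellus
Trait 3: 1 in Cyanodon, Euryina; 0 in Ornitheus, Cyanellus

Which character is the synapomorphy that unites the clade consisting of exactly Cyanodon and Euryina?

The outgroup has state '0' for every character, so '1' is the derived state throughout.
Trait 1 (derived state '1') is unique to Cyanellus (autapomorphy; uninformative for grouping).
Trait 2 (derived state '1') is unique to Cyanodon (autapomorphy; uninformative for grouping).
Trait 3 (derived state '1') is shared by Cyanodon and Euryina — a synapomorphy uniting that clade.
Most parsimonious ingroup topology: ((Cyanodon,Euryina),Cyanellus).
The clade {Cyanodon, Euryina} is supported by Trait 3: its derived state '1' occurs in exactly those taxa and in no other taxon (including the outgroup).

Trait 3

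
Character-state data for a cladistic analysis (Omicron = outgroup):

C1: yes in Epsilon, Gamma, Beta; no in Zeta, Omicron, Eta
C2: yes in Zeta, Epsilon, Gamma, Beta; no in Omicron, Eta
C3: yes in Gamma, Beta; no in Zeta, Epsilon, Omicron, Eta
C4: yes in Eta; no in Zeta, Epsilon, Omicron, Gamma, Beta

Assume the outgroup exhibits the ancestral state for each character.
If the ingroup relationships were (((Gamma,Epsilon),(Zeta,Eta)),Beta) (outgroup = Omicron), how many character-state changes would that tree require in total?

7

Map each character onto (((Gamma,Epsilon),(Zeta,Eta)),Beta) (rooted by Omicron) and count the minimum state changes it requires (Fitch parsimony):
C1: 2; C2: 2; C3: 2; C4: 1.
Total tree length = 7.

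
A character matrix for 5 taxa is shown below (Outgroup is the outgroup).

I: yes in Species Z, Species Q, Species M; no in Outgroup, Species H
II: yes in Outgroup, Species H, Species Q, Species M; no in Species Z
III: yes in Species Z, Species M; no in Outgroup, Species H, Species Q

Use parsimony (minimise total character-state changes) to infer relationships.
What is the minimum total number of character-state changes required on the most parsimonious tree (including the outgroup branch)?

Character polarity is set by the outgroup: the derived state is whichever differs from the outgroup's state, so for II the derived state is 'no', and for the remaining characters it is 'yes'.
Only Species M, Species Q, and Species Z show the derived state 'yes' for I, supporting them as a clade.
II: derived state 'no' in Species Z only — an autapomorphy, so it tells us nothing about relationships among taxa.
Only Species M and Species Z show the derived state 'yes' for III, supporting them as a clade.
Most parsimonious ingroup topology: (((Species Z,Species M),Species Q),Species H).
Changes per character on this tree: I: 1; II: 1; III: 1.
Total = 3.

3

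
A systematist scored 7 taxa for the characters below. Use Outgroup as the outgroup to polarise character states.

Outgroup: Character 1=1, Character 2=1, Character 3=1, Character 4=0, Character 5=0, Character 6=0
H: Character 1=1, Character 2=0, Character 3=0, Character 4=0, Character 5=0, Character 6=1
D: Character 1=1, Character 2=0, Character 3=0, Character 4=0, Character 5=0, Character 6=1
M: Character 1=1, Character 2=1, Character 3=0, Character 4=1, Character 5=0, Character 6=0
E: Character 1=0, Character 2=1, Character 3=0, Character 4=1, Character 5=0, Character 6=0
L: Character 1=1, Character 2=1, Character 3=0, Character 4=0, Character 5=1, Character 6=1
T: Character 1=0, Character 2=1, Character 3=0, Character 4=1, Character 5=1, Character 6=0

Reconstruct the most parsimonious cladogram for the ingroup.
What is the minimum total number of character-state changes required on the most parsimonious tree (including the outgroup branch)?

7

Character polarity is set by the outgroup: the derived state is whichever differs from the outgroup's state, so for Character 1, Character 2, Character 3 the derived state is '0', and for the remaining characters it is '1'.
Character 1: derived state '0' in E and T only — synapomorphy for {E, T}.
Character 2 (derived state '0') is shared by D and H — a synapomorphy uniting that clade.
All ingroup taxa share the derived state '0' for Character 3; it defines the ingroup but does not resolve relationships within it.
Only E, M, and T show the derived state '1' for Character 4, supporting them as a clade.
Character 5 (state '1') occurs in L and T but conflicts with the nesting implied by the other characters — most parsimoniously interpreted as homoplasy.
Character 6 (derived state '1') is shared by D, H, and L — a synapomorphy uniting that clade.
Most parsimonious ingroup topology: (((H,D),L),(M,(E,T))).
Changes per character on this tree: Character 1: 1; Character 2: 1; Character 3: 1; Character 4: 1; Character 5: 2; Character 6: 1.
Total = 7.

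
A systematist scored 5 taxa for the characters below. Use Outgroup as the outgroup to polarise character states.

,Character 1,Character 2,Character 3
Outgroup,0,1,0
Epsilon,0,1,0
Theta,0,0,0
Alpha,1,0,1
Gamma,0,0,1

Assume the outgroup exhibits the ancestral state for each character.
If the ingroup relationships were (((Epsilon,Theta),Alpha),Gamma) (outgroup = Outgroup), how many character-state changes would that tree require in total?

Map each character onto (((Epsilon,Theta),Alpha),Gamma) (rooted by Outgroup) and count the minimum state changes it requires (Fitch parsimony):
Character 1: 1; Character 2: 2; Character 3: 2.
Total tree length = 5.

5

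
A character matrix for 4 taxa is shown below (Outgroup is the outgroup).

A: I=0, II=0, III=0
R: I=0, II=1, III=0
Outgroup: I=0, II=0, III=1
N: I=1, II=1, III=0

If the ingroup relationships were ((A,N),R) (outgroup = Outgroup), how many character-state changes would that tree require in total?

4

Map each character onto ((A,N),R) (rooted by Outgroup) and count the minimum state changes it requires (Fitch parsimony):
I: 1; II: 2; III: 1.
Total tree length = 4.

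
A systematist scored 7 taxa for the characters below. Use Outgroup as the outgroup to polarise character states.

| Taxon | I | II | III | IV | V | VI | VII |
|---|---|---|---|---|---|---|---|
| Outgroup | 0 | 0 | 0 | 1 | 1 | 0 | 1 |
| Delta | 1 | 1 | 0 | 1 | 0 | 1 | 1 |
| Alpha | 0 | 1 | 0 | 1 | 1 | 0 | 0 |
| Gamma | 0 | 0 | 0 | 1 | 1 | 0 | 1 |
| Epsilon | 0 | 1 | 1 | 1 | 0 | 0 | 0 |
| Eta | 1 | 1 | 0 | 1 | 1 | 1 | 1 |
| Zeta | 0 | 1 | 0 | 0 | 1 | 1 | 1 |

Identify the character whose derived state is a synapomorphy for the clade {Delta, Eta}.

Character polarity is set by the outgroup: the derived state is whichever differs from the outgroup's state, so for IV, V, VII the derived state is '0', and for the remaining characters it is '1'.
Only Delta and Eta show the derived state '1' for I, supporting them as a clade.
II (derived state '1') is shared by Alpha, Delta, Epsilon, Eta, and Zeta — a synapomorphy uniting that clade.
III: derived state '1' in Epsilon only — an autapomorphy, so it tells us nothing about relationships among taxa.
IV (derived state '0') is unique to Zeta (autapomorphy; uninformative for grouping).
V (state '0') occurs in Delta and Epsilon but conflicts with the nesting implied by the other characters — most parsimoniously interpreted as homoplasy.
VI: derived state '1' in Delta, Eta, and Zeta only — synapomorphy for {Delta, Eta, Zeta}.
VII (derived state '0') is shared by Alpha and Epsilon — a synapomorphy uniting that clade.
Most parsimonious ingroup topology: ((((Delta,Eta),Zeta),(Alpha,Epsilon)),Gamma).
The clade {Delta, Eta} is supported by I: its derived state '1' occurs in exactly those taxa and in no other taxon (including the outgroup).

I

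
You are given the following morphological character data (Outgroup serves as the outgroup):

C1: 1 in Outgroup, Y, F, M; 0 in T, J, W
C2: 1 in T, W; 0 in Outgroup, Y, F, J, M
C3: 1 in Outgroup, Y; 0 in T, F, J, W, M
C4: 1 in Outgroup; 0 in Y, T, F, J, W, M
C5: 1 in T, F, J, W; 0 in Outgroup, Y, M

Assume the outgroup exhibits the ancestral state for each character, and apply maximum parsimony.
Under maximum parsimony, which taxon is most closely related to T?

W

Character polarity is set by the outgroup: the derived state is whichever differs from the outgroup's state, so for C1, C3, C4 the derived state is '0', and for the remaining characters it is '1'.
C1 (derived state '0') is shared by J, T, and W — a synapomorphy uniting that clade.
C2: derived state '1' in T and W only — synapomorphy for {T, W}.
Only F, J, M, T, and W show the derived state '0' for C3, supporting them as a clade.
All ingroup taxa share the derived state '0' for C4; it defines the ingroup but does not resolve relationships within it.
Only F, J, T, and W show the derived state '1' for C5, supporting them as a clade.
Most parsimonious ingroup topology: (Y,((((T,W),J),F),M)).
T and W form a cherry on this tree, so they are sister taxa.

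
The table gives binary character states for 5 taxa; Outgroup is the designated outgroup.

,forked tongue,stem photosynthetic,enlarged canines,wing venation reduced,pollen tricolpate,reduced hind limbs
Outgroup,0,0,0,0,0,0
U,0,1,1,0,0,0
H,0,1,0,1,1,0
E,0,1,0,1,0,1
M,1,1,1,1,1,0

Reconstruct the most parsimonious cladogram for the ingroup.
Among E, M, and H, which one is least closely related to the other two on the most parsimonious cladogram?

E

The outgroup has state '0' for every character, so '1' is the derived state throughout.
forked tongue: derived state '1' in M only — an autapomorphy, so it tells us nothing about relationships among taxa.
All ingroup taxa share the derived state '1' for stem photosynthetic; it defines the ingroup but does not resolve relationships within it.
enlarged canines groups M and U, which is incompatible with the clades supported by the remaining characters; treating it as convergent (homoplasy) costs fewer steps than any alternative tree.
wing venation reduced (derived state '1') is shared by E, H, and M — a synapomorphy uniting that clade.
pollen tricolpate: derived state '1' in H and M only — synapomorphy for {H, M}.
reduced hind limbs: derived state '1' in E only — an autapomorphy, so it tells us nothing about relationships among taxa.
Most parsimonious ingroup topology: (U,((H,M),E)).
H and M share a more recent common ancestor with each other than either does with E, so E is the least closely related of the three.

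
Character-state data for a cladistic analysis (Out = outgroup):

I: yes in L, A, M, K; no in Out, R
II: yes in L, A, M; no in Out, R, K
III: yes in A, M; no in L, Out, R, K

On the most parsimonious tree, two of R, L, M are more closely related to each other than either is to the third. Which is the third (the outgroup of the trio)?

The outgroup has state 'no' for every character, so 'yes' is the derived state throughout.
I (derived state 'yes') is shared by A, K, L, and M — a synapomorphy uniting that clade.
Only A, L, and M show the derived state 'yes' for II, supporting them as a clade.
III (derived state 'yes') is shared by A and M — a synapomorphy uniting that clade.
Most parsimonious ingroup topology: ((K,((A,M),L)),R).
L and M share a more recent common ancestor with each other than either does with R, so R is the least closely related of the three.

R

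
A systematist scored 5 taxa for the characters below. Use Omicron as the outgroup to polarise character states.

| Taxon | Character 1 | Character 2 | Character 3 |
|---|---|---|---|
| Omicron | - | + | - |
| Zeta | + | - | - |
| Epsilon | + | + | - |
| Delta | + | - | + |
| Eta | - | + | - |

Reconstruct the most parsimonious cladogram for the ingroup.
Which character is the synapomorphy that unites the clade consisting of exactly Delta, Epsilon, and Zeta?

Character polarity is set by the outgroup: the derived state is whichever differs from the outgroup's state, so for Character 2 the derived state is '-', and for the remaining characters it is '+'.
Only Delta, Epsilon, and Zeta show the derived state '+' for Character 1, supporting them as a clade.
Only Delta and Zeta show the derived state '-' for Character 2, supporting them as a clade.
Character 3: derived state '+' in Delta only — an autapomorphy, so it tells us nothing about relationships among taxa.
Most parsimonious ingroup topology: (((Zeta,Delta),Epsilon),Eta).
The clade {Delta, Epsilon, Zeta} is supported by Character 1: its derived state '+' occurs in exactly those taxa and in no other taxon (including the outgroup).

Character 1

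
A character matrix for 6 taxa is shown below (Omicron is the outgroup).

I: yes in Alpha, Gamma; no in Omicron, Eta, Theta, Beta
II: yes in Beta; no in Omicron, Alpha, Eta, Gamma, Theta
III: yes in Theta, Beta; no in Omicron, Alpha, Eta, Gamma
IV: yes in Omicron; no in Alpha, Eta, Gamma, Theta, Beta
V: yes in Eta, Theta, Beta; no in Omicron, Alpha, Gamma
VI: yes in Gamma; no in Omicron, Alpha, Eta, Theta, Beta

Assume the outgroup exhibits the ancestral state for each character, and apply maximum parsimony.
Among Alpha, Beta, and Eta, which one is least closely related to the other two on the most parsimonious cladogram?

Alpha

Character polarity is set by the outgroup: the derived state is whichever differs from the outgroup's state, so for IV the derived state is 'no', and for the remaining characters it is 'yes'.
I (derived state 'yes') is shared by Alpha and Gamma — a synapomorphy uniting that clade.
II: derived state 'yes' in Beta only — an autapomorphy, so it tells us nothing about relationships among taxa.
III (derived state 'yes') is shared by Beta and Theta — a synapomorphy uniting that clade.
All ingroup taxa share the derived state 'no' for IV; it defines the ingroup but does not resolve relationships within it.
V: derived state 'yes' in Beta, Eta, and Theta only — synapomorphy for {Beta, Eta, Theta}.
VI: derived state 'yes' in Gamma only — an autapomorphy, so it tells us nothing about relationships among taxa.
Most parsimonious ingroup topology: ((Alpha,Gamma),(Eta,(Theta,Beta))).
Eta and Beta share a more recent common ancestor with each other than either does with Alpha, so Alpha is the least closely related of the three.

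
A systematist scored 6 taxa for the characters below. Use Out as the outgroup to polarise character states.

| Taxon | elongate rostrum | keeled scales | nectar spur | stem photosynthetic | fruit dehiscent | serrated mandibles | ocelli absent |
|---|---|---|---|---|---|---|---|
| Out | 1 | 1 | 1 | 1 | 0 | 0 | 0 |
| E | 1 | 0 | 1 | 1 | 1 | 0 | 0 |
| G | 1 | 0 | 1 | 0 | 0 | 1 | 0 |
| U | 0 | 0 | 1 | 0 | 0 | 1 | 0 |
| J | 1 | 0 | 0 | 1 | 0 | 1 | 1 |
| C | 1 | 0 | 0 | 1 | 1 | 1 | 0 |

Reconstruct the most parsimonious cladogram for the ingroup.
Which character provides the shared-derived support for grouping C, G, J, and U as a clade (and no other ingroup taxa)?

serrated mandibles

Character polarity is set by the outgroup: the derived state is whichever differs from the outgroup's state, so for elongate rostrum, keeled scales, nectar spur, stem photosynthetic the derived state is '0', and for the remaining characters it is '1'.
elongate rostrum: derived state '0' in U only — an autapomorphy, so it tells us nothing about relationships among taxa.
All ingroup taxa share the derived state '0' for keeled scales; it defines the ingroup but does not resolve relationships within it.
nectar spur (derived state '0') is shared by C and J — a synapomorphy uniting that clade.
Only G and U show the derived state '0' for stem photosynthetic, supporting them as a clade.
fruit dehiscent groups C and E, which is incompatible with the clades supported by the remaining characters; treating it as convergent (homoplasy) costs fewer steps than any alternative tree.
serrated mandibles: derived state '1' in C, G, J, and U only — synapomorphy for {C, G, J, U}.
ocelli absent: derived state '1' in J only — an autapomorphy, so it tells us nothing about relationships among taxa.
Most parsimonious ingroup topology: (E,((G,U),(J,C))).
The clade {C, G, J, U} is supported by serrated mandibles: its derived state '1' occurs in exactly those taxa and in no other taxon (including the outgroup).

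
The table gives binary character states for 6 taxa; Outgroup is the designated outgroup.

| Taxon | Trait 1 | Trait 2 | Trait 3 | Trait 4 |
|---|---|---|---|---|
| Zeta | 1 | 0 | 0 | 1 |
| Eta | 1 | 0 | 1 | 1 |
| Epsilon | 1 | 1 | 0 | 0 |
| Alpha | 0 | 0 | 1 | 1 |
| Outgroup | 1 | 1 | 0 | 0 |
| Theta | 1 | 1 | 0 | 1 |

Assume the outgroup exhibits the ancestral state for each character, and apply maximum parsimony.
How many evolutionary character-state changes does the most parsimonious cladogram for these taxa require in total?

Character polarity is set by the outgroup: the derived state is whichever differs from the outgroup's state, so for Trait 1, Trait 2 the derived state is '0', and for the remaining characters it is '1'.
Trait 1: derived state '0' in Alpha only — an autapomorphy, so it tells us nothing about relationships among taxa.
Trait 2: derived state '0' in Alpha, Eta, and Zeta only — synapomorphy for {Alpha, Eta, Zeta}.
Trait 3: derived state '1' in Alpha and Eta only — synapomorphy for {Alpha, Eta}.
Only Alpha, Eta, Theta, and Zeta show the derived state '1' for Trait 4, supporting them as a clade.
Most parsimonious ingroup topology: (Epsilon,((Zeta,(Alpha,Eta)),Theta)).
Changes per character on this tree: Trait 1: 1; Trait 2: 1; Trait 3: 1; Trait 4: 1.
Total = 4.

4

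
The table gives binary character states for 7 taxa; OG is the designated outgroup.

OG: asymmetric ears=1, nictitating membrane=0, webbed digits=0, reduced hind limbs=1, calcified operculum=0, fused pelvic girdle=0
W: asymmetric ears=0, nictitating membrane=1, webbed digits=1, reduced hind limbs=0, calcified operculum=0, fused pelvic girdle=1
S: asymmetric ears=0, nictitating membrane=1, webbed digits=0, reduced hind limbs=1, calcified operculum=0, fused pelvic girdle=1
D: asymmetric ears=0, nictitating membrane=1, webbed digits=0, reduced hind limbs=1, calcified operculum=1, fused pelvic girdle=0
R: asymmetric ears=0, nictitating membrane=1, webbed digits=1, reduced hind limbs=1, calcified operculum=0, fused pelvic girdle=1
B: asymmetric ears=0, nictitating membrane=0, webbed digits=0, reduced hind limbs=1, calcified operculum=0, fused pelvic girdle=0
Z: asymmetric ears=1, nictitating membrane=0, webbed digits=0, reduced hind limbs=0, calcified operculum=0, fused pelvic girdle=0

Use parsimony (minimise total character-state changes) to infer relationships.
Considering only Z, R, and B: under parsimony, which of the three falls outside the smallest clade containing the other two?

Character polarity is set by the outgroup: the derived state is whichever differs from the outgroup's state, so for asymmetric ears, reduced hind limbs the derived state is '0', and for the remaining characters it is '1'.
Only B, D, R, S, and W show the derived state '0' for asymmetric ears, supporting them as a clade.
nictitating membrane: derived state '1' in D, R, S, and W only — synapomorphy for {D, R, S, W}.
webbed digits (derived state '1') is shared by R and W — a synapomorphy uniting that clade.
reduced hind limbs (state '0') occurs in W and Z but conflicts with the nesting implied by the other characters — most parsimoniously interpreted as homoplasy.
calcified operculum: derived state '1' in D only — an autapomorphy, so it tells us nothing about relationships among taxa.
fused pelvic girdle (derived state '1') is shared by R, S, and W — a synapomorphy uniting that clade.
Most parsimonious ingroup topology: (((((W,R),S),D),B),Z).
R and B share a more recent common ancestor with each other than either does with Z, so Z is the least closely related of the three.

Z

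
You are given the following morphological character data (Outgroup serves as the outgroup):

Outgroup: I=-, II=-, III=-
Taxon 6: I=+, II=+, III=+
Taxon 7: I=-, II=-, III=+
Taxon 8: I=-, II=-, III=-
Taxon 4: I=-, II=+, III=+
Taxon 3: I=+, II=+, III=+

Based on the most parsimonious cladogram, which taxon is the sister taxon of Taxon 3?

The outgroup has state '-' for every character, so '+' is the derived state throughout.
I (derived state '+') is shared by Taxon 3 and Taxon 6 — a synapomorphy uniting that clade.
Only Taxon 3, Taxon 4, and Taxon 6 show the derived state '+' for II, supporting them as a clade.
III (derived state '+') is shared by Taxon 3, Taxon 4, Taxon 6, and Taxon 7 — a synapomorphy uniting that clade.
Most parsimonious ingroup topology: ((((Taxon 6,Taxon 3),Taxon 4),Taxon 7),Taxon 8).
Taxon 3 and Taxon 6 form a cherry on this tree, so they are sister taxa.

Taxon 6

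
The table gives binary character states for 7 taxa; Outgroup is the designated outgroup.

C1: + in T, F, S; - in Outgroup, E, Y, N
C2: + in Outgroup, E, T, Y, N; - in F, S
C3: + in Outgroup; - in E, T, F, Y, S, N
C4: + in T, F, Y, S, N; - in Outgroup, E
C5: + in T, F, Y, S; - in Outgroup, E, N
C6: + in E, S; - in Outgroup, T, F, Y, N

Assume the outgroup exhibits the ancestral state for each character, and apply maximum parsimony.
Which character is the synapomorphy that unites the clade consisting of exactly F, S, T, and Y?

C5

Character polarity is set by the outgroup: the derived state is whichever differs from the outgroup's state, so for C2, C3 the derived state is '-', and for the remaining characters it is '+'.
Only F, S, and T show the derived state '+' for C1, supporting them as a clade.
C2: derived state '-' in F and S only — synapomorphy for {F, S}.
C3 (derived state '-') is shared by all ingroup taxa — unites the whole ingroup.
C4 (derived state '+') is shared by F, N, S, T, and Y — a synapomorphy uniting that clade.
Only F, S, T, and Y show the derived state '+' for C5, supporting them as a clade.
C6 (state '+') occurs in E and S but conflicts with the nesting implied by the other characters — most parsimoniously interpreted as homoplasy.
Most parsimonious ingroup topology: (E,(((T,(F,S)),Y),N)).
The clade {F, S, T, Y} is supported by C5: its derived state '+' occurs in exactly those taxa and in no other taxon (including the outgroup).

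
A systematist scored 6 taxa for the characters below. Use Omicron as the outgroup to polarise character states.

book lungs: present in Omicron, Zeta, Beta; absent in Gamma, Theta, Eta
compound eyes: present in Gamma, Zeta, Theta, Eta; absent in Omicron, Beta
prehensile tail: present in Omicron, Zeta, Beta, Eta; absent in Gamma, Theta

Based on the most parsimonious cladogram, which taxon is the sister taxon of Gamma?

Theta

Character polarity is set by the outgroup: the derived state is whichever differs from the outgroup's state, so for book lungs, prehensile tail the derived state is 'absent', and for the remaining characters it is 'present'.
Only Eta, Gamma, and Theta show the derived state 'absent' for book lungs, supporting them as a clade.
Only Eta, Gamma, Theta, and Zeta show the derived state 'present' for compound eyes, supporting them as a clade.
Only Gamma and Theta show the derived state 'absent' for prehensile tail, supporting them as a clade.
Most parsimonious ingroup topology: ((((Gamma,Theta),Eta),Zeta),Beta).
Gamma and Theta form a cherry on this tree, so they are sister taxa.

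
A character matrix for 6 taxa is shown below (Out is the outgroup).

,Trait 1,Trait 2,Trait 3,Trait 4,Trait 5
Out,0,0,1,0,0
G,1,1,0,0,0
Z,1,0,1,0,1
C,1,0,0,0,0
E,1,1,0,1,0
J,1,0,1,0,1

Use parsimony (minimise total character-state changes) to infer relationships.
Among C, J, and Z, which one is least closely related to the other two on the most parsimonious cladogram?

C

Character polarity is set by the outgroup: the derived state is whichever differs from the outgroup's state, so for Trait 3 the derived state is '0', and for the remaining characters it is '1'.
Trait 1 (derived state '1') is shared by all ingroup taxa — unites the whole ingroup.
Only E and G show the derived state '1' for Trait 2, supporting them as a clade.
Only C, E, and G show the derived state '0' for Trait 3, supporting them as a clade.
Trait 4: derived state '1' in E only — an autapomorphy, so it tells us nothing about relationships among taxa.
Trait 5 (derived state '1') is shared by J and Z — a synapomorphy uniting that clade.
Most parsimonious ingroup topology: (((G,E),C),(Z,J)).
Z and J share a more recent common ancestor with each other than either does with C, so C is the least closely related of the three.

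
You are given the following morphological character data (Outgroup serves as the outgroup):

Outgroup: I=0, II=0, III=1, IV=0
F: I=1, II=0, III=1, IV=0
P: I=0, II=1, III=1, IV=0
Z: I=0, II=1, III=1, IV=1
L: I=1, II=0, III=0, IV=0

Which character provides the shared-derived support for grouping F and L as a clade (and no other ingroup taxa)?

Character polarity is set by the outgroup: the derived state is whichever differs from the outgroup's state, so for III the derived state is '0', and for the remaining characters it is '1'.
I: derived state '1' in F and L only — synapomorphy for {F, L}.
II (derived state '1') is shared by P and Z — a synapomorphy uniting that clade.
III: derived state '0' in L only — an autapomorphy, so it tells us nothing about relationships among taxa.
IV (derived state '1') is unique to Z (autapomorphy; uninformative for grouping).
Most parsimonious ingroup topology: ((F,L),(P,Z)).
The clade {F, L} is supported by I: its derived state '1' occurs in exactly those taxa and in no other taxon (including the outgroup).

I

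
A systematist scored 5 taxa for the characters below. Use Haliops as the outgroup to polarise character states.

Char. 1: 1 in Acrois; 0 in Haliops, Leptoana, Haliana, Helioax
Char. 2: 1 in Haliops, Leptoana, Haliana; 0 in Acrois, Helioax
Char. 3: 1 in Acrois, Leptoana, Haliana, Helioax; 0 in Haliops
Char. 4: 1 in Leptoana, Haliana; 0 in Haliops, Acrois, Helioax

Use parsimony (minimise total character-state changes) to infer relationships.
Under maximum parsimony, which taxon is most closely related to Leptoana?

Character polarity is set by the outgroup: the derived state is whichever differs from the outgroup's state, so for Char. 2 the derived state is '0', and for the remaining characters it is '1'.
Char. 1 (derived state '1') is unique to Acrois (autapomorphy; uninformative for grouping).
Char. 2 (derived state '0') is shared by Acrois and Helioax — a synapomorphy uniting that clade.
Char. 3 (derived state '1') is shared by all ingroup taxa — unites the whole ingroup.
Char. 4 (derived state '1') is shared by Haliana and Leptoana — a synapomorphy uniting that clade.
Most parsimonious ingroup topology: ((Acrois,Helioax),(Leptoana,Haliana)).
Leptoana and Haliana form a cherry on this tree, so they are sister taxa.

Haliana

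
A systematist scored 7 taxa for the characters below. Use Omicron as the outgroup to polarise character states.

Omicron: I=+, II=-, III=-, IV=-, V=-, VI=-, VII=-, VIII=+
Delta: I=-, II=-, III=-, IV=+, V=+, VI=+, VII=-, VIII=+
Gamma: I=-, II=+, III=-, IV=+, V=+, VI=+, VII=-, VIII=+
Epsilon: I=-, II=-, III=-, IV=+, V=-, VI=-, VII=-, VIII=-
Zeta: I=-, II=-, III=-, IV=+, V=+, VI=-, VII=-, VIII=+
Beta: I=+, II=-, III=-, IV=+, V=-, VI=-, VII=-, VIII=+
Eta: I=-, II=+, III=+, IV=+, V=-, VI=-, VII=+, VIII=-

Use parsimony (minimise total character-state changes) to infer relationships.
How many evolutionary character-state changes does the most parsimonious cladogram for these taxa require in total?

9

Character polarity is set by the outgroup: the derived state is whichever differs from the outgroup's state, so for I, VIII the derived state is '-', and for the remaining characters it is '+'.
Only Delta, Epsilon, Eta, Gamma, and Zeta show the derived state '-' for I, supporting them as a clade.
II (state '+') occurs in Eta and Gamma but conflicts with the nesting implied by the other characters — most parsimoniously interpreted as homoplasy.
III: derived state '+' in Eta only — an autapomorphy, so it tells us nothing about relationships among taxa.
IV (derived state '+') is shared by all ingroup taxa — unites the whole ingroup.
Only Delta, Gamma, and Zeta show the derived state '+' for V, supporting them as a clade.
VI: derived state '+' in Delta and Gamma only — synapomorphy for {Delta, Gamma}.
VII: derived state '+' in Eta only — an autapomorphy, so it tells us nothing about relationships among taxa.
VIII (derived state '-') is shared by Epsilon and Eta — a synapomorphy uniting that clade.
Most parsimonious ingroup topology: ((((Delta,Gamma),Zeta),(Epsilon,Eta)),Beta).
Changes per character on this tree: I: 1; II: 2; III: 1; IV: 1; V: 1; VI: 1; VII: 1; VIII: 1.
Total = 9.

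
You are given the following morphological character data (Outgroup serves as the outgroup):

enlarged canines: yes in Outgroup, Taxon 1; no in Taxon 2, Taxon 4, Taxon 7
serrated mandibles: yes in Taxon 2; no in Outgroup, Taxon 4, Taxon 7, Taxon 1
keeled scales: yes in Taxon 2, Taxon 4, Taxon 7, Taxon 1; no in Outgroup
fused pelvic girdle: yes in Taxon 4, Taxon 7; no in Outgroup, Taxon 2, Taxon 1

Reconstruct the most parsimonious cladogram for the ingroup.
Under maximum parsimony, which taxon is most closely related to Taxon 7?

Character polarity is set by the outgroup: the derived state is whichever differs from the outgroup's state, so for enlarged canines the derived state is 'no', and for the remaining characters it is 'yes'.
enlarged canines: derived state 'no' in Taxon 2, Taxon 4, and Taxon 7 only — synapomorphy for {Taxon 2, Taxon 4, Taxon 7}.
serrated mandibles (derived state 'yes') is unique to Taxon 2 (autapomorphy; uninformative for grouping).
keeled scales (derived state 'yes') is shared by all ingroup taxa — unites the whole ingroup.
Only Taxon 4 and Taxon 7 show the derived state 'yes' for fused pelvic girdle, supporting them as a clade.
Most parsimonious ingroup topology: ((Taxon 2,(Taxon 4,Taxon 7)),Taxon 1).
Taxon 7 and Taxon 4 form a cherry on this tree, so they are sister taxa.

Taxon 4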